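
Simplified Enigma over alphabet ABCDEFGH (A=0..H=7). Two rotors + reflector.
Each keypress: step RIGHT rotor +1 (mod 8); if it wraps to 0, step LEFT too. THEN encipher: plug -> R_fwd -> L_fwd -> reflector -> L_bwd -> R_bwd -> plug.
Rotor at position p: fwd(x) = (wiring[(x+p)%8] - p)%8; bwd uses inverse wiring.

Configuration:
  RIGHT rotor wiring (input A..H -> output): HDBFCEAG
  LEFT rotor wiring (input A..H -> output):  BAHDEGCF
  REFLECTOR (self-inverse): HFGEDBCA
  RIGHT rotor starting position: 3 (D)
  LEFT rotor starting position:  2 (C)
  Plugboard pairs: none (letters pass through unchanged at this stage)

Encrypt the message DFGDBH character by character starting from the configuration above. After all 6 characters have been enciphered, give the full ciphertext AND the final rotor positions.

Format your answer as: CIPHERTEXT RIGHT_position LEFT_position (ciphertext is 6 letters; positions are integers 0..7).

Answer: FEHAGD 1 3

Derivation:
Char 1 ('D'): step: R->4, L=2; D->plug->D->R->C->L->C->refl->G->L'->H->R'->F->plug->F
Char 2 ('F'): step: R->5, L=2; F->plug->F->R->E->L->A->refl->H->L'->G->R'->E->plug->E
Char 3 ('G'): step: R->6, L=2; G->plug->G->R->E->L->A->refl->H->L'->G->R'->H->plug->H
Char 4 ('D'): step: R->7, L=2; D->plug->D->R->C->L->C->refl->G->L'->H->R'->A->plug->A
Char 5 ('B'): step: R->0, L->3 (L advanced); B->plug->B->R->D->L->H->refl->A->L'->A->R'->G->plug->G
Char 6 ('H'): step: R->1, L=3; H->plug->H->R->G->L->F->refl->B->L'->B->R'->D->plug->D
Final: ciphertext=FEHAGD, RIGHT=1, LEFT=3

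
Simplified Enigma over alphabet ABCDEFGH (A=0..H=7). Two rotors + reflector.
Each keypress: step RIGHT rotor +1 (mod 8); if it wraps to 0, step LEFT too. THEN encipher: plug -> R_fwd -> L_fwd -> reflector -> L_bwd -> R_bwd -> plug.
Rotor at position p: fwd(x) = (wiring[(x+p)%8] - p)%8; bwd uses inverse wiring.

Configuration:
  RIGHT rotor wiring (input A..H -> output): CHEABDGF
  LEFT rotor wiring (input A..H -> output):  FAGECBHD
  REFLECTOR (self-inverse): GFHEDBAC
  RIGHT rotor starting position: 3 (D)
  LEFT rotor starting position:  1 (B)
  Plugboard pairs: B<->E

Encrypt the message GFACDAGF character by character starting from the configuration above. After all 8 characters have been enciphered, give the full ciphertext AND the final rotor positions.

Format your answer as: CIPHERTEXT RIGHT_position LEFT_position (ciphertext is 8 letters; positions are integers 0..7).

Answer: BBBAGDEB 3 2

Derivation:
Char 1 ('G'): step: R->4, L=1; G->plug->G->R->A->L->H->refl->C->L'->G->R'->E->plug->B
Char 2 ('F'): step: R->5, L=1; F->plug->F->R->H->L->E->refl->D->L'->C->R'->E->plug->B
Char 3 ('A'): step: R->6, L=1; A->plug->A->R->A->L->H->refl->C->L'->G->R'->E->plug->B
Char 4 ('C'): step: R->7, L=1; C->plug->C->R->A->L->H->refl->C->L'->G->R'->A->plug->A
Char 5 ('D'): step: R->0, L->2 (L advanced); D->plug->D->R->A->L->E->refl->D->L'->G->R'->G->plug->G
Char 6 ('A'): step: R->1, L=2; A->plug->A->R->G->L->D->refl->E->L'->A->R'->D->plug->D
Char 7 ('G'): step: R->2, L=2; G->plug->G->R->A->L->E->refl->D->L'->G->R'->B->plug->E
Char 8 ('F'): step: R->3, L=2; F->plug->F->R->H->L->G->refl->A->L'->C->R'->E->plug->B
Final: ciphertext=BBBAGDEB, RIGHT=3, LEFT=2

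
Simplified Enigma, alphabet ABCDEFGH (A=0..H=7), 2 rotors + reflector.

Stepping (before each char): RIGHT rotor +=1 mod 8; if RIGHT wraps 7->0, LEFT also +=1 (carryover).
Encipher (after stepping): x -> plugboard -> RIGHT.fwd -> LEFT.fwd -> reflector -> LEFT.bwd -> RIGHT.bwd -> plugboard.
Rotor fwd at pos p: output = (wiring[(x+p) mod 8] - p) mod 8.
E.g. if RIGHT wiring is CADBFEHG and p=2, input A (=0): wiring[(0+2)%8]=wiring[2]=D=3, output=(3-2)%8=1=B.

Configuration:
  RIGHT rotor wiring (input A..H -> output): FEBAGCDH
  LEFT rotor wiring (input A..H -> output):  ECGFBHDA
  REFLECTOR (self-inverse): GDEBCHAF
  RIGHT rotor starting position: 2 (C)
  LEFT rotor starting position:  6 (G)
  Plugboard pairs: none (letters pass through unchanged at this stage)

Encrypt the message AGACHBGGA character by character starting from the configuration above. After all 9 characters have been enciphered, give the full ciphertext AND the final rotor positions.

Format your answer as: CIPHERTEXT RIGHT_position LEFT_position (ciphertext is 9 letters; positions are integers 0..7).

Answer: DFDDDEHEC 3 7

Derivation:
Char 1 ('A'): step: R->3, L=6; A->plug->A->R->F->L->H->refl->F->L'->A->R'->D->plug->D
Char 2 ('G'): step: R->4, L=6; G->plug->G->R->F->L->H->refl->F->L'->A->R'->F->plug->F
Char 3 ('A'): step: R->5, L=6; A->plug->A->R->F->L->H->refl->F->L'->A->R'->D->plug->D
Char 4 ('C'): step: R->6, L=6; C->plug->C->R->H->L->B->refl->D->L'->G->R'->D->plug->D
Char 5 ('H'): step: R->7, L=6; H->plug->H->R->E->L->A->refl->G->L'->C->R'->D->plug->D
Char 6 ('B'): step: R->0, L->7 (L advanced); B->plug->B->R->E->L->G->refl->A->L'->G->R'->E->plug->E
Char 7 ('G'): step: R->1, L=7; G->plug->G->R->G->L->A->refl->G->L'->E->R'->H->plug->H
Char 8 ('G'): step: R->2, L=7; G->plug->G->R->D->L->H->refl->F->L'->B->R'->E->plug->E
Char 9 ('A'): step: R->3, L=7; A->plug->A->R->F->L->C->refl->E->L'->H->R'->C->plug->C
Final: ciphertext=DFDDDEHEC, RIGHT=3, LEFT=7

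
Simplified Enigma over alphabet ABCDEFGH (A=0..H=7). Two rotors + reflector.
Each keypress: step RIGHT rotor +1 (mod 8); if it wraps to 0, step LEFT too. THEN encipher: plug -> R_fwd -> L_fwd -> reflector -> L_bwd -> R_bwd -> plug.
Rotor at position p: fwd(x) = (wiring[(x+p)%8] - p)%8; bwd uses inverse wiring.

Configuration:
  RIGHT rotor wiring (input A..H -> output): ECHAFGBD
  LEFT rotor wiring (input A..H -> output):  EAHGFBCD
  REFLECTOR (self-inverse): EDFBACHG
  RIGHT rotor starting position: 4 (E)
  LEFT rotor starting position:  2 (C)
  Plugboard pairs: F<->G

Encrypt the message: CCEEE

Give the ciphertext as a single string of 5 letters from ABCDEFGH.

Answer: HHADG

Derivation:
Char 1 ('C'): step: R->5, L=2; C->plug->C->R->G->L->C->refl->F->L'->A->R'->H->plug->H
Char 2 ('C'): step: R->6, L=2; C->plug->C->R->G->L->C->refl->F->L'->A->R'->H->plug->H
Char 3 ('E'): step: R->7, L=2; E->plug->E->R->B->L->E->refl->A->L'->E->R'->A->plug->A
Char 4 ('E'): step: R->0, L->3 (L advanced); E->plug->E->R->F->L->B->refl->D->L'->A->R'->D->plug->D
Char 5 ('E'): step: R->1, L=3; E->plug->E->R->F->L->B->refl->D->L'->A->R'->F->plug->G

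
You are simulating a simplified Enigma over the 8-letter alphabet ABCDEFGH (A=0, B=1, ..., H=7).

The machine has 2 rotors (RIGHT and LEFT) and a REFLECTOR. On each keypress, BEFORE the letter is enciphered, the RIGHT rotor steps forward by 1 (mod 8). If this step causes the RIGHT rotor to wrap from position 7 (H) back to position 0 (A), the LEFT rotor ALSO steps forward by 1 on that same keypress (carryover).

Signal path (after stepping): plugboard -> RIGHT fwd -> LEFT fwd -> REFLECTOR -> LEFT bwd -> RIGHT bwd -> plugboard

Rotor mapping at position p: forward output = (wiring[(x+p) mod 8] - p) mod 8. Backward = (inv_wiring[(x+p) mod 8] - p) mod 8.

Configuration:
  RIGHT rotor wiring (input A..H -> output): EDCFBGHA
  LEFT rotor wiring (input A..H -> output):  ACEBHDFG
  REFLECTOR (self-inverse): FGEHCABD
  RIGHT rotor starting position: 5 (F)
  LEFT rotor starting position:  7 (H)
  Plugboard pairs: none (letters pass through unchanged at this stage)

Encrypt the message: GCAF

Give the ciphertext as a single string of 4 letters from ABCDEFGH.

Answer: DEDD

Derivation:
Char 1 ('G'): step: R->6, L=7; G->plug->G->R->D->L->F->refl->A->L'->F->R'->D->plug->D
Char 2 ('C'): step: R->7, L=7; C->plug->C->R->E->L->C->refl->E->L'->G->R'->E->plug->E
Char 3 ('A'): step: R->0, L->0 (L advanced); A->plug->A->R->E->L->H->refl->D->L'->F->R'->D->plug->D
Char 4 ('F'): step: R->1, L=0; F->plug->F->R->G->L->F->refl->A->L'->A->R'->D->plug->D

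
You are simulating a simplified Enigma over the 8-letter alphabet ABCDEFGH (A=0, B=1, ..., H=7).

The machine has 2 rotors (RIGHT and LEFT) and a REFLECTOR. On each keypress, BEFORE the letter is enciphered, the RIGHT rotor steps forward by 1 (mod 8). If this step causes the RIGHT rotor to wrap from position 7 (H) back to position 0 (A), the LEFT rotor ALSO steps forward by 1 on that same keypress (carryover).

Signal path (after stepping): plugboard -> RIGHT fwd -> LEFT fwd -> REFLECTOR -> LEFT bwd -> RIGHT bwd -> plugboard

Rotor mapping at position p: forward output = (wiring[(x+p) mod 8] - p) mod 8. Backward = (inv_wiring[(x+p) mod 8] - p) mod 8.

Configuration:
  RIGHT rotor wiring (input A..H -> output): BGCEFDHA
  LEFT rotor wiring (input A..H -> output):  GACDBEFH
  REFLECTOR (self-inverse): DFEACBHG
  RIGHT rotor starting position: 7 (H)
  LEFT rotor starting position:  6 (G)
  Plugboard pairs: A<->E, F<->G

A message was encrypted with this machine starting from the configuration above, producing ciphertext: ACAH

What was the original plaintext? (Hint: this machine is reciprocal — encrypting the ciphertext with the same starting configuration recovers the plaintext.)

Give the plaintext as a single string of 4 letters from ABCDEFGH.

Answer: DHHE

Derivation:
Char 1 ('A'): step: R->0, L->7 (L advanced); A->plug->E->R->F->L->C->refl->E->L'->E->R'->D->plug->D
Char 2 ('C'): step: R->1, L=7; C->plug->C->R->D->L->D->refl->A->L'->A->R'->H->plug->H
Char 3 ('A'): step: R->2, L=7; A->plug->E->R->F->L->C->refl->E->L'->E->R'->H->plug->H
Char 4 ('H'): step: R->3, L=7; H->plug->H->R->H->L->G->refl->H->L'->B->R'->A->plug->E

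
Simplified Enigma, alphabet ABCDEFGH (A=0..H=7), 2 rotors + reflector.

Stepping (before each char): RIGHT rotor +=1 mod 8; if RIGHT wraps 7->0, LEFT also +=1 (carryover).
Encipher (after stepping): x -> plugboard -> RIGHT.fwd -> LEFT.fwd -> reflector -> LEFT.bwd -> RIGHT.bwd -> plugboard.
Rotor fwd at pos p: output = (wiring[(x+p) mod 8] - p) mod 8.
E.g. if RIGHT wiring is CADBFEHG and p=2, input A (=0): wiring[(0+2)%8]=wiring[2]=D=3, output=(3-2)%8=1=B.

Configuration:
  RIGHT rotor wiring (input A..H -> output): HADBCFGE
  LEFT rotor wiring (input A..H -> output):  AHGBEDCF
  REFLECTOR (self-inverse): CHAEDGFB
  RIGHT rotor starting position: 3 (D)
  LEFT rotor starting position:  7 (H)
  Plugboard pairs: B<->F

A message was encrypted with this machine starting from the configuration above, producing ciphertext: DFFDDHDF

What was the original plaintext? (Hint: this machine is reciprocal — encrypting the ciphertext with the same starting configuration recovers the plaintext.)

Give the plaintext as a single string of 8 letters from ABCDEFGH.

Answer: HEHECCAC

Derivation:
Char 1 ('D'): step: R->4, L=7; D->plug->D->R->A->L->G->refl->F->L'->F->R'->H->plug->H
Char 2 ('F'): step: R->5, L=7; F->plug->B->R->B->L->B->refl->H->L'->D->R'->E->plug->E
Char 3 ('F'): step: R->6, L=7; F->plug->B->R->G->L->E->refl->D->L'->H->R'->H->plug->H
Char 4 ('D'): step: R->7, L=7; D->plug->D->R->E->L->C->refl->A->L'->C->R'->E->plug->E
Char 5 ('D'): step: R->0, L->0 (L advanced); D->plug->D->R->B->L->H->refl->B->L'->D->R'->C->plug->C
Char 6 ('H'): step: R->1, L=0; H->plug->H->R->G->L->C->refl->A->L'->A->R'->C->plug->C
Char 7 ('D'): step: R->2, L=0; D->plug->D->R->D->L->B->refl->H->L'->B->R'->A->plug->A
Char 8 ('F'): step: R->3, L=0; F->plug->B->R->H->L->F->refl->G->L'->C->R'->C->plug->C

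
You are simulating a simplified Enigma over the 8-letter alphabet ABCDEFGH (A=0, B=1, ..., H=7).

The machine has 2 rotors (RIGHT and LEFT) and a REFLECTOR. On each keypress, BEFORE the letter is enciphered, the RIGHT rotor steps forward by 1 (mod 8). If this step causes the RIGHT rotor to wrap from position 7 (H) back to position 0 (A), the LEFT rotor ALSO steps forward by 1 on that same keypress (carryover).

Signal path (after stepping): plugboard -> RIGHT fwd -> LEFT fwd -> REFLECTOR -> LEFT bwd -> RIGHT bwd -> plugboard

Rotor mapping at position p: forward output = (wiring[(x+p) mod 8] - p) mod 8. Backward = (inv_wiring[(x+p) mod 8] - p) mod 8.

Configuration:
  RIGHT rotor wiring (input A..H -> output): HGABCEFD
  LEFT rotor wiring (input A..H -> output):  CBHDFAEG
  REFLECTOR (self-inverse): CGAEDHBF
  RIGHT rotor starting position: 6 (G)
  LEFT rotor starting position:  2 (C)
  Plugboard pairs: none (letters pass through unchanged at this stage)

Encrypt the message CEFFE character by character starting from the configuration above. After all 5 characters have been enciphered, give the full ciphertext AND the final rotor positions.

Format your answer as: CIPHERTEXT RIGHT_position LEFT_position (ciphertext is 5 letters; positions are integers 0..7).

Answer: BGBCC 3 3

Derivation:
Char 1 ('C'): step: R->7, L=2; C->plug->C->R->H->L->H->refl->F->L'->A->R'->B->plug->B
Char 2 ('E'): step: R->0, L->3 (L advanced); E->plug->E->R->C->L->F->refl->H->L'->F->R'->G->plug->G
Char 3 ('F'): step: R->1, L=3; F->plug->F->R->E->L->D->refl->E->L'->H->R'->B->plug->B
Char 4 ('F'): step: R->2, L=3; F->plug->F->R->B->L->C->refl->A->L'->A->R'->C->plug->C
Char 5 ('E'): step: R->3, L=3; E->plug->E->R->A->L->A->refl->C->L'->B->R'->C->plug->C
Final: ciphertext=BGBCC, RIGHT=3, LEFT=3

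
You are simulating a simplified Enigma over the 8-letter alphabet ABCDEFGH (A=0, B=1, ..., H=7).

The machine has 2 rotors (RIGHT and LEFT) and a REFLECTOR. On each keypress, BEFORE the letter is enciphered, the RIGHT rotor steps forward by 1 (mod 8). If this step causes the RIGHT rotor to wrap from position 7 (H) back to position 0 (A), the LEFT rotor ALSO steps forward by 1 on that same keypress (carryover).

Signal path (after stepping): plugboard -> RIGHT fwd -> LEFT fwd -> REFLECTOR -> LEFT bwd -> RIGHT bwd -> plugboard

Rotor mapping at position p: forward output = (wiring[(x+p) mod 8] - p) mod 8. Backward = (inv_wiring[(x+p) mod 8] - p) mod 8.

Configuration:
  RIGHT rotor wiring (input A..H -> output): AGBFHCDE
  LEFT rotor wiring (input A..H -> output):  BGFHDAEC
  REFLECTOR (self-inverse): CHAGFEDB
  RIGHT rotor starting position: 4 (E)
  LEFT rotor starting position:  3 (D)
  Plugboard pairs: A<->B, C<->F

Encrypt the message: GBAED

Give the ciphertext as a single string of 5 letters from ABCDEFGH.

Char 1 ('G'): step: R->5, L=3; G->plug->G->R->A->L->E->refl->F->L'->C->R'->H->plug->H
Char 2 ('B'): step: R->6, L=3; B->plug->A->R->F->L->G->refl->D->L'->G->R'->B->plug->A
Char 3 ('A'): step: R->7, L=3; A->plug->B->R->B->L->A->refl->C->L'->H->R'->C->plug->F
Char 4 ('E'): step: R->0, L->4 (L advanced); E->plug->E->R->H->L->D->refl->G->L'->D->R'->G->plug->G
Char 5 ('D'): step: R->1, L=4; D->plug->D->R->G->L->B->refl->H->L'->A->R'->B->plug->A

Answer: HAFGA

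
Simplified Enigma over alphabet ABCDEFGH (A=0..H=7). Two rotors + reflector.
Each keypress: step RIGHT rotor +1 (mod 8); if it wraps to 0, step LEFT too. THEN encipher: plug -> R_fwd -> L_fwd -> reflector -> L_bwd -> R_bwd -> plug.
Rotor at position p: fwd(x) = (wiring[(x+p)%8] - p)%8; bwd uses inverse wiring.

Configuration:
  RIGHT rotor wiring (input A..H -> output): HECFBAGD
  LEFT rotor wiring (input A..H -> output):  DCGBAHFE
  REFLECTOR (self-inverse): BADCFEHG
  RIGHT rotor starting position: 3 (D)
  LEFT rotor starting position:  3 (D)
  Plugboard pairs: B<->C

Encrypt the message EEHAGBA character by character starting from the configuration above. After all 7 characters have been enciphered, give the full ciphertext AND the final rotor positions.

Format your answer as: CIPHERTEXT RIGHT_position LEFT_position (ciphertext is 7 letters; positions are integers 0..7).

Answer: DABBEFB 2 4

Derivation:
Char 1 ('E'): step: R->4, L=3; E->plug->E->R->D->L->C->refl->D->L'->H->R'->D->plug->D
Char 2 ('E'): step: R->5, L=3; E->plug->E->R->H->L->D->refl->C->L'->D->R'->A->plug->A
Char 3 ('H'): step: R->6, L=3; H->plug->H->R->C->L->E->refl->F->L'->B->R'->C->plug->B
Char 4 ('A'): step: R->7, L=3; A->plug->A->R->E->L->B->refl->A->L'->F->R'->C->plug->B
Char 5 ('G'): step: R->0, L->4 (L advanced); G->plug->G->R->G->L->C->refl->D->L'->B->R'->E->plug->E
Char 6 ('B'): step: R->1, L=4; B->plug->C->R->E->L->H->refl->G->L'->F->R'->F->plug->F
Char 7 ('A'): step: R->2, L=4; A->plug->A->R->A->L->E->refl->F->L'->H->R'->C->plug->B
Final: ciphertext=DABBEFB, RIGHT=2, LEFT=4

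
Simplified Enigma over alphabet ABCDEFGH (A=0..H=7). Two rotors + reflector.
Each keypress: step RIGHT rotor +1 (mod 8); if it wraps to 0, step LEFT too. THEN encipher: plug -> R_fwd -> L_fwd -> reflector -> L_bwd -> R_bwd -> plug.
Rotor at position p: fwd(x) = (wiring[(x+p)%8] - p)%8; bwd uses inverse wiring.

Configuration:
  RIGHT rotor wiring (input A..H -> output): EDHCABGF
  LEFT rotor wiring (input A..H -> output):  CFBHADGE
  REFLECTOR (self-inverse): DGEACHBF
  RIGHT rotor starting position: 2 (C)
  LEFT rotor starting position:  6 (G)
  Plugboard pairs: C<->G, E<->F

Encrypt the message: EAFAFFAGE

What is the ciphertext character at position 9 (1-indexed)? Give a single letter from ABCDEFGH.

Char 1 ('E'): step: R->3, L=6; E->plug->F->R->B->L->G->refl->B->L'->F->R'->B->plug->B
Char 2 ('A'): step: R->4, L=6; A->plug->A->R->E->L->D->refl->A->L'->A->R'->E->plug->F
Char 3 ('F'): step: R->5, L=6; F->plug->E->R->G->L->C->refl->E->L'->C->R'->F->plug->E
Char 4 ('A'): step: R->6, L=6; A->plug->A->R->A->L->A->refl->D->L'->E->R'->F->plug->E
Char 5 ('F'): step: R->7, L=6; F->plug->E->R->D->L->H->refl->F->L'->H->R'->H->plug->H
Char 6 ('F'): step: R->0, L->7 (L advanced); F->plug->E->R->A->L->F->refl->H->L'->H->R'->C->plug->G
Char 7 ('A'): step: R->1, L=7; A->plug->A->R->C->L->G->refl->B->L'->F->R'->F->plug->E
Char 8 ('G'): step: R->2, L=7; G->plug->C->R->G->L->E->refl->C->L'->D->R'->F->plug->E
Char 9 ('E'): step: R->3, L=7; E->plug->F->R->B->L->D->refl->A->L'->E->R'->H->plug->H

H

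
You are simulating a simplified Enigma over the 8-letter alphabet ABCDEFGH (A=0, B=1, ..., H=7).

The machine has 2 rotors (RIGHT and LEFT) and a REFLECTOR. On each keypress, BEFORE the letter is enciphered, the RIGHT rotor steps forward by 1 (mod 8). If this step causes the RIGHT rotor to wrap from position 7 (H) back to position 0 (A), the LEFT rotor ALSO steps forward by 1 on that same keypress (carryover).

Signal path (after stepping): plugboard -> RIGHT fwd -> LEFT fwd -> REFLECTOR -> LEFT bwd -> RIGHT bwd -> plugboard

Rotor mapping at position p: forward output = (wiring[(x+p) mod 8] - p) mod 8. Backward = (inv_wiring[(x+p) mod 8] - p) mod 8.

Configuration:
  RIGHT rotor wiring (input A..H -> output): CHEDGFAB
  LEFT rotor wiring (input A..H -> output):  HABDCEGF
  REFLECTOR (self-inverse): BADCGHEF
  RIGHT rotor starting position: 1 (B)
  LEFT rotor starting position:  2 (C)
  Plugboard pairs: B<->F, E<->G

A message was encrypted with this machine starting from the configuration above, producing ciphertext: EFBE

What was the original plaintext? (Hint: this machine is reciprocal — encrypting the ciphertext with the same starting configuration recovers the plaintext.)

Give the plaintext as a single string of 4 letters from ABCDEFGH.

Answer: GDDA

Derivation:
Char 1 ('E'): step: R->2, L=2; E->plug->G->R->A->L->H->refl->F->L'->G->R'->E->plug->G
Char 2 ('F'): step: R->3, L=2; F->plug->B->R->D->L->C->refl->D->L'->F->R'->D->plug->D
Char 3 ('B'): step: R->4, L=2; B->plug->F->R->D->L->C->refl->D->L'->F->R'->D->plug->D
Char 4 ('E'): step: R->5, L=2; E->plug->G->R->G->L->F->refl->H->L'->A->R'->A->plug->A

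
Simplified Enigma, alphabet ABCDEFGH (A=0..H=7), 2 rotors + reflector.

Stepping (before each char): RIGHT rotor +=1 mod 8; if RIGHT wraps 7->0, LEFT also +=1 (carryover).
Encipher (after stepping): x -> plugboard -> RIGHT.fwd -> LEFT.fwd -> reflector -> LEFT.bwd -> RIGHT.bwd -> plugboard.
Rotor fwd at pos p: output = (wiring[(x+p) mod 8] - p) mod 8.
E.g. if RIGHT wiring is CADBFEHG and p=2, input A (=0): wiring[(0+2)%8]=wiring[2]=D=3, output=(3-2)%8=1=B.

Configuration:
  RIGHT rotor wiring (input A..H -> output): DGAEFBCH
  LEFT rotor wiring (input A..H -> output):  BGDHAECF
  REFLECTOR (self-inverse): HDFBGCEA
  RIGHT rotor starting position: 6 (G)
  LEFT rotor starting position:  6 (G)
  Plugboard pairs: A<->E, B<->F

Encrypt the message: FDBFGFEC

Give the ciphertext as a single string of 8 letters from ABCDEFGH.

Char 1 ('F'): step: R->7, L=6; F->plug->B->R->E->L->F->refl->C->L'->G->R'->F->plug->B
Char 2 ('D'): step: R->0, L->7 (L advanced); D->plug->D->R->E->L->A->refl->H->L'->C->R'->G->plug->G
Char 3 ('B'): step: R->1, L=7; B->plug->F->R->B->L->C->refl->F->L'->G->R'->G->plug->G
Char 4 ('F'): step: R->2, L=7; F->plug->B->R->C->L->H->refl->A->L'->E->R'->H->plug->H
Char 5 ('G'): step: R->3, L=7; G->plug->G->R->D->L->E->refl->G->L'->A->R'->F->plug->B
Char 6 ('F'): step: R->4, L=7; F->plug->B->R->F->L->B->refl->D->L'->H->R'->E->plug->A
Char 7 ('E'): step: R->5, L=7; E->plug->A->R->E->L->A->refl->H->L'->C->R'->C->plug->C
Char 8 ('C'): step: R->6, L=7; C->plug->C->R->F->L->B->refl->D->L'->H->R'->G->plug->G

Answer: BGGHBACG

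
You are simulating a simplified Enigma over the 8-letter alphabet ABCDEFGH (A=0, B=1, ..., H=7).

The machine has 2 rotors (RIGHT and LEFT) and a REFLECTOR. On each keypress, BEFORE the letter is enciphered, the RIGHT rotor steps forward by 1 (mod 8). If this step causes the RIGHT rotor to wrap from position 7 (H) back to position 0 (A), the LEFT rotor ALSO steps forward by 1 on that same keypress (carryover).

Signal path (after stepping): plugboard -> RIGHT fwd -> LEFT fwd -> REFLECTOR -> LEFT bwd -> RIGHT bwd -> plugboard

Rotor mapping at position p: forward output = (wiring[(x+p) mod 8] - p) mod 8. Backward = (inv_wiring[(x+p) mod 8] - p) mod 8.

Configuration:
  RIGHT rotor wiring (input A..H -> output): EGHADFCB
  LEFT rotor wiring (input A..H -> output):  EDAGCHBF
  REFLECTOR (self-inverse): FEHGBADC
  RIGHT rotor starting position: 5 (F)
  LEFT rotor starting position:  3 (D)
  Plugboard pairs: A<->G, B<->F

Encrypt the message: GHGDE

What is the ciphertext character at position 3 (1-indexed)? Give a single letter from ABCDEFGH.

Char 1 ('G'): step: R->6, L=3; G->plug->A->R->E->L->C->refl->H->L'->B->R'->E->plug->E
Char 2 ('H'): step: R->7, L=3; H->plug->H->R->D->L->G->refl->D->L'->A->R'->D->plug->D
Char 3 ('G'): step: R->0, L->4 (L advanced); G->plug->A->R->E->L->A->refl->F->L'->C->R'->G->plug->A

A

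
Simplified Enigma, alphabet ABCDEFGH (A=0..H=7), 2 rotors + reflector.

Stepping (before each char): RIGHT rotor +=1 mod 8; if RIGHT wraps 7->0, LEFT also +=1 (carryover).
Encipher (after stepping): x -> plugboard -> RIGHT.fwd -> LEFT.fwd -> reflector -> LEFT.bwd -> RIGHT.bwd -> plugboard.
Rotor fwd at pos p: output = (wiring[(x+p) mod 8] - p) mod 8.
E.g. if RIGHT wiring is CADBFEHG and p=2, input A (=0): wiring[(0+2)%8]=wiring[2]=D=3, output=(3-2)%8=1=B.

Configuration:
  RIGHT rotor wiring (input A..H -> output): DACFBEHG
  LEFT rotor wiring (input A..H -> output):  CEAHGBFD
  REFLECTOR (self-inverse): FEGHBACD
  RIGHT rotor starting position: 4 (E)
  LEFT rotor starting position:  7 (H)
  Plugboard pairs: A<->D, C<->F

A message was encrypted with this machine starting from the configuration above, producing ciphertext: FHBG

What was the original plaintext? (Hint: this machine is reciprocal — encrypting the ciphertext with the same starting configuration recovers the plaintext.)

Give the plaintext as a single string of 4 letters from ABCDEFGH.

Char 1 ('F'): step: R->5, L=7; F->plug->C->R->B->L->D->refl->H->L'->F->R'->F->plug->C
Char 2 ('H'): step: R->6, L=7; H->plug->H->R->G->L->C->refl->G->L'->H->R'->F->plug->C
Char 3 ('B'): step: R->7, L=7; B->plug->B->R->E->L->A->refl->F->L'->C->R'->F->plug->C
Char 4 ('G'): step: R->0, L->0 (L advanced); G->plug->G->R->H->L->D->refl->H->L'->D->R'->A->plug->D

Answer: CCCD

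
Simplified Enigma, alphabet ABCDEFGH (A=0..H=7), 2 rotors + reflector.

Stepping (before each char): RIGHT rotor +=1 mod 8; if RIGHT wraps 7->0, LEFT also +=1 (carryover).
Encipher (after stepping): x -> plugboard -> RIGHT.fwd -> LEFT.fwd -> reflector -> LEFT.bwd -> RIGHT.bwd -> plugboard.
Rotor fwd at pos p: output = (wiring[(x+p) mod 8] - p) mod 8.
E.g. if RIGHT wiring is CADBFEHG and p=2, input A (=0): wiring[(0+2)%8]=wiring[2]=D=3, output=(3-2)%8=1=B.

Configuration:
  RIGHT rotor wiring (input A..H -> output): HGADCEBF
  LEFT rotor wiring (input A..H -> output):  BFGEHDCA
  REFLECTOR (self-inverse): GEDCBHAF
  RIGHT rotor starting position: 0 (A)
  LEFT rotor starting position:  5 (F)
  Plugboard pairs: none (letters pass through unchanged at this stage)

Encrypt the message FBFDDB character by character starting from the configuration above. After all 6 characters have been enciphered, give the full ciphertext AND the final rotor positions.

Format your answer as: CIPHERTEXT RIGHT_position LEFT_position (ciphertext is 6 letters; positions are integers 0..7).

Answer: GAAAAE 6 5

Derivation:
Char 1 ('F'): step: R->1, L=5; F->plug->F->R->A->L->G->refl->A->L'->E->R'->G->plug->G
Char 2 ('B'): step: R->2, L=5; B->plug->B->R->B->L->F->refl->H->L'->G->R'->A->plug->A
Char 3 ('F'): step: R->3, L=5; F->plug->F->R->E->L->A->refl->G->L'->A->R'->A->plug->A
Char 4 ('D'): step: R->4, L=5; D->plug->D->R->B->L->F->refl->H->L'->G->R'->A->plug->A
Char 5 ('D'): step: R->5, L=5; D->plug->D->R->C->L->D->refl->C->L'->H->R'->A->plug->A
Char 6 ('B'): step: R->6, L=5; B->plug->B->R->H->L->C->refl->D->L'->C->R'->E->plug->E
Final: ciphertext=GAAAAE, RIGHT=6, LEFT=5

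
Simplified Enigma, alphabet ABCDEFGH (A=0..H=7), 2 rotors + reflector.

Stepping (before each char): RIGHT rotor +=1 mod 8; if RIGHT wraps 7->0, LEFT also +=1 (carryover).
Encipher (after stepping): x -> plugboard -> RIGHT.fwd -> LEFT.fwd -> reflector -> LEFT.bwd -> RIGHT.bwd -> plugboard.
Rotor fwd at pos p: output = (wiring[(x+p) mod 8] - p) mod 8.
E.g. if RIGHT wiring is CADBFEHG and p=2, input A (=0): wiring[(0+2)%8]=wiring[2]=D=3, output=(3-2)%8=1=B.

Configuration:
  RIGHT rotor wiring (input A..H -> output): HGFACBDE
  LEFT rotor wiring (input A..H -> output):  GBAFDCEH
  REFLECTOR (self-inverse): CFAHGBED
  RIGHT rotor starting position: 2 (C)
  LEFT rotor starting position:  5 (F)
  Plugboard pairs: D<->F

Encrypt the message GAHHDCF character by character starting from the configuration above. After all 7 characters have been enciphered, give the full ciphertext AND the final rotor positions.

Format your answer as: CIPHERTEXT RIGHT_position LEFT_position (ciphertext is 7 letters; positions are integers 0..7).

Char 1 ('G'): step: R->3, L=5; G->plug->G->R->D->L->B->refl->F->L'->A->R'->D->plug->F
Char 2 ('A'): step: R->4, L=5; A->plug->A->R->G->L->A->refl->C->L'->C->R'->F->plug->D
Char 3 ('H'): step: R->5, L=5; H->plug->H->R->F->L->D->refl->H->L'->B->R'->E->plug->E
Char 4 ('H'): step: R->6, L=5; H->plug->H->R->D->L->B->refl->F->L'->A->R'->D->plug->F
Char 5 ('D'): step: R->7, L=5; D->plug->F->R->D->L->B->refl->F->L'->A->R'->B->plug->B
Char 6 ('C'): step: R->0, L->6 (L advanced); C->plug->C->R->F->L->H->refl->D->L'->D->R'->G->plug->G
Char 7 ('F'): step: R->1, L=6; F->plug->D->R->B->L->B->refl->F->L'->G->R'->H->plug->H
Final: ciphertext=FDEFBGH, RIGHT=1, LEFT=6

Answer: FDEFBGH 1 6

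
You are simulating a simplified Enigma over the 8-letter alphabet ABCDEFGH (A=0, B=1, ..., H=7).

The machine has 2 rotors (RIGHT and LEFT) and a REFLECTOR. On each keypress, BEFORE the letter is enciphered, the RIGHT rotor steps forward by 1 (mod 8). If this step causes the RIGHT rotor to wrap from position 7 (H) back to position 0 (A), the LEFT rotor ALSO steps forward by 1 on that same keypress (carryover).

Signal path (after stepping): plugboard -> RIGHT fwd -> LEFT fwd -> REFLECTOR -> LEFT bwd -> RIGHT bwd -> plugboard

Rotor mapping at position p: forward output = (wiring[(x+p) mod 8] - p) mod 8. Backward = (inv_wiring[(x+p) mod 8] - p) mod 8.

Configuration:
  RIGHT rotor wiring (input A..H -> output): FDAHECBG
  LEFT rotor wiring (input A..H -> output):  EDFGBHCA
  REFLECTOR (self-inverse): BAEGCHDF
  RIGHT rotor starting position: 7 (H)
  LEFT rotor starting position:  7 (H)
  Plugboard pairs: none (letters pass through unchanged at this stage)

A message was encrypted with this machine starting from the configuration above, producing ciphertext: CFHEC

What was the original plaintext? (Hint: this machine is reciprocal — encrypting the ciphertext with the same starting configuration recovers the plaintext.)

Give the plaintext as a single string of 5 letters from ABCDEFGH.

Answer: HCGBD

Derivation:
Char 1 ('C'): step: R->0, L->0 (L advanced); C->plug->C->R->A->L->E->refl->C->L'->G->R'->H->plug->H
Char 2 ('F'): step: R->1, L=0; F->plug->F->R->A->L->E->refl->C->L'->G->R'->C->plug->C
Char 3 ('H'): step: R->2, L=0; H->plug->H->R->B->L->D->refl->G->L'->D->R'->G->plug->G
Char 4 ('E'): step: R->3, L=0; E->plug->E->R->D->L->G->refl->D->L'->B->R'->B->plug->B
Char 5 ('C'): step: R->4, L=0; C->plug->C->R->F->L->H->refl->F->L'->C->R'->D->plug->D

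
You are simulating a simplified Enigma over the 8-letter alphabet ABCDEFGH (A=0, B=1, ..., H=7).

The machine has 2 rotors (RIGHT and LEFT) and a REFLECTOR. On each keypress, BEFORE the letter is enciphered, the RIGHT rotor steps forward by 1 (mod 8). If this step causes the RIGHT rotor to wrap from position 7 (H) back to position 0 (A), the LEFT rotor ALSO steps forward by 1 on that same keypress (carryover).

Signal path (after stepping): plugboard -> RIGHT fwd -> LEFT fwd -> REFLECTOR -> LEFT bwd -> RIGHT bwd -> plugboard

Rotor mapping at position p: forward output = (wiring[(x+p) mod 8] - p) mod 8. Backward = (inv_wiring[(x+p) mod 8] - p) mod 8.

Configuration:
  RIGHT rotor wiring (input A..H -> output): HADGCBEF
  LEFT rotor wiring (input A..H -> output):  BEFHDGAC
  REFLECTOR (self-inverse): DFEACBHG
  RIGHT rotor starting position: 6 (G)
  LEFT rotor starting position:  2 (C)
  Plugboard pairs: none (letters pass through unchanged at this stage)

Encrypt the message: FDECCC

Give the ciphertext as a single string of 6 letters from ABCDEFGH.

Char 1 ('F'): step: R->7, L=2; F->plug->F->R->D->L->E->refl->C->L'->H->R'->E->plug->E
Char 2 ('D'): step: R->0, L->3 (L advanced); D->plug->D->R->G->L->B->refl->F->L'->D->R'->C->plug->C
Char 3 ('E'): step: R->1, L=3; E->plug->E->R->A->L->E->refl->C->L'->H->R'->A->plug->A
Char 4 ('C'): step: R->2, L=3; C->plug->C->R->A->L->E->refl->C->L'->H->R'->D->plug->D
Char 5 ('C'): step: R->3, L=3; C->plug->C->R->G->L->B->refl->F->L'->D->R'->A->plug->A
Char 6 ('C'): step: R->4, L=3; C->plug->C->R->A->L->E->refl->C->L'->H->R'->G->plug->G

Answer: ECADAG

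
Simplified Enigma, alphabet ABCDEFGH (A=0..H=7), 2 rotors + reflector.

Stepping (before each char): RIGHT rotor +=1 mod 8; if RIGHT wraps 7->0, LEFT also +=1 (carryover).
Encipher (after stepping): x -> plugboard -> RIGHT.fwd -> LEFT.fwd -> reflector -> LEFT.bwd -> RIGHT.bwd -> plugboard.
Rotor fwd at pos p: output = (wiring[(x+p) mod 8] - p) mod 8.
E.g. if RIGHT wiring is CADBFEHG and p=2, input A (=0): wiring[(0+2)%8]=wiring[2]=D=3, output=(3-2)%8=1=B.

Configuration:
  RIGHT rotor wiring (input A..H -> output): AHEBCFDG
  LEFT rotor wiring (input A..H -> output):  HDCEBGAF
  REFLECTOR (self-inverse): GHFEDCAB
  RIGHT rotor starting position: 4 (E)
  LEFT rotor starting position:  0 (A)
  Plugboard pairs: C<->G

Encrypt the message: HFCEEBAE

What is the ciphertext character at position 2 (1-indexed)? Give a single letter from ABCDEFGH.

Char 1 ('H'): step: R->5, L=0; H->plug->H->R->F->L->G->refl->A->L'->G->R'->B->plug->B
Char 2 ('F'): step: R->6, L=0; F->plug->F->R->D->L->E->refl->D->L'->B->R'->D->plug->D

D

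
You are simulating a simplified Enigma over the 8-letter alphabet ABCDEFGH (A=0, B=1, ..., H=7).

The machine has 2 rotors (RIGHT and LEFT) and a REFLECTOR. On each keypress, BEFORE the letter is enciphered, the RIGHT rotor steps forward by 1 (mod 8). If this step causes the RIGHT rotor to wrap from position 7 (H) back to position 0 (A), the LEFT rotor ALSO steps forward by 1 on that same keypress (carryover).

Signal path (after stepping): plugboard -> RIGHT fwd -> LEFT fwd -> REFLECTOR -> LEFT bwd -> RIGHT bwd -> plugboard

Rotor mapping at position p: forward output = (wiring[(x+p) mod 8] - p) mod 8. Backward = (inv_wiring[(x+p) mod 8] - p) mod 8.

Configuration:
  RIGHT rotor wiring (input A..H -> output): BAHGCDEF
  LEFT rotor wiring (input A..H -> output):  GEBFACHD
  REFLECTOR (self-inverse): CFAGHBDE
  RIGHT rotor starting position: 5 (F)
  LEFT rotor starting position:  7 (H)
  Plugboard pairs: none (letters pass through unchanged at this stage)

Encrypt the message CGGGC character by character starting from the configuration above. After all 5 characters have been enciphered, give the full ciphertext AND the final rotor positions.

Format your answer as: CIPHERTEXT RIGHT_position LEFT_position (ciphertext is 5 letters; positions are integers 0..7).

Char 1 ('C'): step: R->6, L=7; C->plug->C->R->D->L->C->refl->A->L'->H->R'->B->plug->B
Char 2 ('G'): step: R->7, L=7; G->plug->G->R->E->L->G->refl->D->L'->G->R'->A->plug->A
Char 3 ('G'): step: R->0, L->0 (L advanced); G->plug->G->R->E->L->A->refl->C->L'->F->R'->H->plug->H
Char 4 ('G'): step: R->1, L=0; G->plug->G->R->E->L->A->refl->C->L'->F->R'->C->plug->C
Char 5 ('C'): step: R->2, L=0; C->plug->C->R->A->L->G->refl->D->L'->H->R'->G->plug->G
Final: ciphertext=BAHCG, RIGHT=2, LEFT=0

Answer: BAHCG 2 0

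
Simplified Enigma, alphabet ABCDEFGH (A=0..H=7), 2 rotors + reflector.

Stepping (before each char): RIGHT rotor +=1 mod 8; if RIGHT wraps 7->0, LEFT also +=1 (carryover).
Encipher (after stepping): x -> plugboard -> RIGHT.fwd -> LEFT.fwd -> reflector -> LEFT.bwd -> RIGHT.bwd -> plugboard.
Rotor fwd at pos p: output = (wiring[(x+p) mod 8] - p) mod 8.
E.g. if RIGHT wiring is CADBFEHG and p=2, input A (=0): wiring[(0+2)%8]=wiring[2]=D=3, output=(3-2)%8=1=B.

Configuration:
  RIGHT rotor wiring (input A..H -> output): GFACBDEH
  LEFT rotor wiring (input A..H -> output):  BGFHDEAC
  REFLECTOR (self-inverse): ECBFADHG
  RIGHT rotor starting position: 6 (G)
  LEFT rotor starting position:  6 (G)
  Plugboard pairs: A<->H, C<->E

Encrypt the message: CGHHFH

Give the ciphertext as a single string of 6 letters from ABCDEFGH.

Answer: DBABGG

Derivation:
Char 1 ('C'): step: R->7, L=6; C->plug->E->R->D->L->A->refl->E->L'->B->R'->D->plug->D
Char 2 ('G'): step: R->0, L->7 (L advanced); G->plug->G->R->E->L->A->refl->E->L'->F->R'->B->plug->B
Char 3 ('H'): step: R->1, L=7; H->plug->A->R->E->L->A->refl->E->L'->F->R'->H->plug->A
Char 4 ('H'): step: R->2, L=7; H->plug->A->R->G->L->F->refl->D->L'->A->R'->B->plug->B
Char 5 ('F'): step: R->3, L=7; F->plug->F->R->D->L->G->refl->H->L'->C->R'->G->plug->G
Char 6 ('H'): step: R->4, L=7; H->plug->A->R->F->L->E->refl->A->L'->E->R'->G->plug->G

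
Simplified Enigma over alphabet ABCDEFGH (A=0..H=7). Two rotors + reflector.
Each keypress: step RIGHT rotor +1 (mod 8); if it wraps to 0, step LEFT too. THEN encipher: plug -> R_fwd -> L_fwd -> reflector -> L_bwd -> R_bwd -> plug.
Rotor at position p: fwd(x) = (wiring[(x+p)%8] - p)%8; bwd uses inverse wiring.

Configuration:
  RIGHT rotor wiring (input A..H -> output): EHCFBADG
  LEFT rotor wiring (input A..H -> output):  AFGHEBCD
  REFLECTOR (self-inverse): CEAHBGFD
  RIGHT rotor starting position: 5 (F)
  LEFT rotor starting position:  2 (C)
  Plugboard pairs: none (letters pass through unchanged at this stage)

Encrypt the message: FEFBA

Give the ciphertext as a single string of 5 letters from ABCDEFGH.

Char 1 ('F'): step: R->6, L=2; F->plug->F->R->H->L->D->refl->H->L'->D->R'->G->plug->G
Char 2 ('E'): step: R->7, L=2; E->plug->E->R->G->L->G->refl->F->L'->B->R'->G->plug->G
Char 3 ('F'): step: R->0, L->3 (L advanced); F->plug->F->R->A->L->E->refl->B->L'->B->R'->E->plug->E
Char 4 ('B'): step: R->1, L=3; B->plug->B->R->B->L->B->refl->E->L'->A->R'->D->plug->D
Char 5 ('A'): step: R->2, L=3; A->plug->A->R->A->L->E->refl->B->L'->B->R'->E->plug->E

Answer: GGEDE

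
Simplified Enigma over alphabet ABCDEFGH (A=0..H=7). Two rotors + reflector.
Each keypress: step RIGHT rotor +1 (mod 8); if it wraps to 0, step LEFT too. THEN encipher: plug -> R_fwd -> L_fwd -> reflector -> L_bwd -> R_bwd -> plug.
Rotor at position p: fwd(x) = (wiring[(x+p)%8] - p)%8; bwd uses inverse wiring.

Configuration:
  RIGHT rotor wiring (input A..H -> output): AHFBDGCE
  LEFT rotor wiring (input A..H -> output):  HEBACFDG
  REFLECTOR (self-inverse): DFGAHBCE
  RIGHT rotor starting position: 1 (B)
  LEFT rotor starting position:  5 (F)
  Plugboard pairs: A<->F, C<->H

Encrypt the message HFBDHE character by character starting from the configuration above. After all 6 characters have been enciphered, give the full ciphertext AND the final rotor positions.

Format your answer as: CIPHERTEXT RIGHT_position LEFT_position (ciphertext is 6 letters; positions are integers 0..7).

Answer: FBFFEG 7 5

Derivation:
Char 1 ('H'): step: R->2, L=5; H->plug->C->R->B->L->G->refl->C->L'->D->R'->A->plug->F
Char 2 ('F'): step: R->3, L=5; F->plug->A->R->G->L->D->refl->A->L'->A->R'->B->plug->B
Char 3 ('B'): step: R->4, L=5; B->plug->B->R->C->L->B->refl->F->L'->H->R'->A->plug->F
Char 4 ('D'): step: R->5, L=5; D->plug->D->R->D->L->C->refl->G->L'->B->R'->A->plug->F
Char 5 ('H'): step: R->6, L=5; H->plug->C->R->C->L->B->refl->F->L'->H->R'->E->plug->E
Char 6 ('E'): step: R->7, L=5; E->plug->E->R->C->L->B->refl->F->L'->H->R'->G->plug->G
Final: ciphertext=FBFFEG, RIGHT=7, LEFT=5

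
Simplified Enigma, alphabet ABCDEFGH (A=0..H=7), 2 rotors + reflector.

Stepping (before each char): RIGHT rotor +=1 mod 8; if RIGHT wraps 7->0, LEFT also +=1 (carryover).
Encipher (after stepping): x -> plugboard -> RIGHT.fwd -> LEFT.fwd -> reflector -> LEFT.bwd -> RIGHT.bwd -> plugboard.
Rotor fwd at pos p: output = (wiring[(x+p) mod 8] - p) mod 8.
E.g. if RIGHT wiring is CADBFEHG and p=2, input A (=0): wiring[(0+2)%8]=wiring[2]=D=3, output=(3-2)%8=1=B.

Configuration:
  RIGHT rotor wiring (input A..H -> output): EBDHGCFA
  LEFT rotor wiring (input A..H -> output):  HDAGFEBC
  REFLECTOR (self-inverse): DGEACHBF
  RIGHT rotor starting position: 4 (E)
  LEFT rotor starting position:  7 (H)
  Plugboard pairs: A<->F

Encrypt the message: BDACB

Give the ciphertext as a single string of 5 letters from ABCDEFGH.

Answer: HECEE

Derivation:
Char 1 ('B'): step: R->5, L=7; B->plug->B->R->A->L->D->refl->A->L'->B->R'->H->plug->H
Char 2 ('D'): step: R->6, L=7; D->plug->D->R->D->L->B->refl->G->L'->F->R'->E->plug->E
Char 3 ('A'): step: R->7, L=7; A->plug->F->R->H->L->C->refl->E->L'->C->R'->C->plug->C
Char 4 ('C'): step: R->0, L->0 (L advanced); C->plug->C->R->D->L->G->refl->B->L'->G->R'->E->plug->E
Char 5 ('B'): step: R->1, L=0; B->plug->B->R->C->L->A->refl->D->L'->B->R'->E->plug->E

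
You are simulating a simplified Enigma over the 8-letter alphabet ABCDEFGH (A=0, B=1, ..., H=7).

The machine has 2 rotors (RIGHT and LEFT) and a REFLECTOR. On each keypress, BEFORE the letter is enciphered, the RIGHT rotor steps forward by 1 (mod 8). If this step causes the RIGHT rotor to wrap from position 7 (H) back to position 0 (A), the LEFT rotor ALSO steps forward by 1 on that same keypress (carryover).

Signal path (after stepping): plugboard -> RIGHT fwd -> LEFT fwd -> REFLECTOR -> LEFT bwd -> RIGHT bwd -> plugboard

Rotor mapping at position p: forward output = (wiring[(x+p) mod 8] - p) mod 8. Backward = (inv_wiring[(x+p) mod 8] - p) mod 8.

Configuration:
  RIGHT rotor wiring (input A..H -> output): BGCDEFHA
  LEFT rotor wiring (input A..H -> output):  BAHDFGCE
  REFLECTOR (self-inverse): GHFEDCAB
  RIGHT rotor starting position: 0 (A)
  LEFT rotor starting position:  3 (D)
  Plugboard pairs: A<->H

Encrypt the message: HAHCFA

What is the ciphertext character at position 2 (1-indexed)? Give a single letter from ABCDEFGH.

Char 1 ('H'): step: R->1, L=3; H->plug->A->R->F->L->G->refl->A->L'->A->R'->H->plug->A
Char 2 ('A'): step: R->2, L=3; A->plug->H->R->E->L->B->refl->H->L'->D->R'->D->plug->D

D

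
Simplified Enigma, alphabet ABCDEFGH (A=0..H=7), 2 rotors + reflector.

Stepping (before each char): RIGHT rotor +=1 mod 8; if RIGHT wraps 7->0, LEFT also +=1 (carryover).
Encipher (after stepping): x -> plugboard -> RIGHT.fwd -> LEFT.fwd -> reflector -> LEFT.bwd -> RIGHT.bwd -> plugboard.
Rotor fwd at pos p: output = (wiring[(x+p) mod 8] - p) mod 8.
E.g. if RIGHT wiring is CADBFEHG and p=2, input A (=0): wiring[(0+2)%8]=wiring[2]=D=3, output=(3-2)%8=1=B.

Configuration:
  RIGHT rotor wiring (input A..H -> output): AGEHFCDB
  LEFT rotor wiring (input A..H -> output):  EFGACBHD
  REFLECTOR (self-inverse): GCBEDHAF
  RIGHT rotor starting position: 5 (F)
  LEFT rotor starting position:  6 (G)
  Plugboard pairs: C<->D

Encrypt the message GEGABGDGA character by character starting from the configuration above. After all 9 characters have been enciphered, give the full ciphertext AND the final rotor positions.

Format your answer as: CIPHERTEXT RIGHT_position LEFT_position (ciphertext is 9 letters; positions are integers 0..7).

Char 1 ('G'): step: R->6, L=6; G->plug->G->R->H->L->D->refl->E->L'->G->R'->E->plug->E
Char 2 ('E'): step: R->7, L=6; E->plug->E->R->A->L->B->refl->C->L'->F->R'->D->plug->C
Char 3 ('G'): step: R->0, L->7 (L advanced); G->plug->G->R->D->L->H->refl->F->L'->B->R'->H->plug->H
Char 4 ('A'): step: R->1, L=7; A->plug->A->R->F->L->D->refl->E->L'->A->R'->G->plug->G
Char 5 ('B'): step: R->2, L=7; B->plug->B->R->F->L->D->refl->E->L'->A->R'->D->plug->C
Char 6 ('G'): step: R->3, L=7; G->plug->G->R->D->L->H->refl->F->L'->B->R'->H->plug->H
Char 7 ('D'): step: R->4, L=7; D->plug->C->R->H->L->A->refl->G->L'->C->R'->F->plug->F
Char 8 ('G'): step: R->5, L=7; G->plug->G->R->C->L->G->refl->A->L'->H->R'->F->plug->F
Char 9 ('A'): step: R->6, L=7; A->plug->A->R->F->L->D->refl->E->L'->A->R'->D->plug->C
Final: ciphertext=ECHGCHFFC, RIGHT=6, LEFT=7

Answer: ECHGCHFFC 6 7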